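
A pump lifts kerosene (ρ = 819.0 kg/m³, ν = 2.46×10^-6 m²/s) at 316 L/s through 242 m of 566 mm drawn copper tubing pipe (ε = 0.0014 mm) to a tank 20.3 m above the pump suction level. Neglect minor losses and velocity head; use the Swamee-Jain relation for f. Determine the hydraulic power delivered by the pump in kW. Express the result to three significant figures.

V = 4Q/(πD²) = 1.256 m/s; Re = 2.89×10^5; ε/D = 2.47×10^-6; f = 0.01450
h_f = f(L/D)V²/2g = 0.4986 m
Total head H = z + h_f = 20.3 + 0.4986 = 20.80 m
P_hyd = ρgQH = 819.0·9.81·0.316·20.80 = 52.80 kW

P_hyd ≈ 52.8 kW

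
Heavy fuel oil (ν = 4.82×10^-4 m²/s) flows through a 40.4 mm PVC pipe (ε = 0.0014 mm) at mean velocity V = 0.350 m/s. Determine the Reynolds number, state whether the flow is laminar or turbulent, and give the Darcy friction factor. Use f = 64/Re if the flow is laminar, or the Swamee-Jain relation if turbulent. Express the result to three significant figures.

Re ≈ 29.3; laminar; f = 64/Re ≈ 2.18

Re = VD/ν = 0.3500·0.0404/4.82×10^-4 = 29.3
Re < 2300 → laminar → f = 64/Re = 2.182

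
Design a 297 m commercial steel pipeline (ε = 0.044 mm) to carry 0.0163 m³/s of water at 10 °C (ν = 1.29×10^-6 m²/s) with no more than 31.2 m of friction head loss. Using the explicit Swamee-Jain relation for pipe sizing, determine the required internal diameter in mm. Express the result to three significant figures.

D ≈ 84.6 mm

Swamee-Jain (Type III): D = 0.66·[ε^1.25·(LQ²/(gh_f))^4.75 + ν·Q^9.4·(L/(gh_f))^5.2]^0.04
LQ²/(gh_f) = 2.578×10^-4; L/(gh_f) = 0.9704
Term 1 = ε^1.25·(…)^4.75 = 3.22×10^-23; Term 2 = ν·Q^9.4·(…)^5.2 = 1.73×10^-23
D = 0.66·(3.22×10^-23 + 1.73×10^-23)^0.04 = 0.08459 m = 84.6 mm
Check: V = 2.90 m/s, Re = 1.90×10^5, f = 0.01912, h_f = 28.8 m ≈ 31.2 m ✓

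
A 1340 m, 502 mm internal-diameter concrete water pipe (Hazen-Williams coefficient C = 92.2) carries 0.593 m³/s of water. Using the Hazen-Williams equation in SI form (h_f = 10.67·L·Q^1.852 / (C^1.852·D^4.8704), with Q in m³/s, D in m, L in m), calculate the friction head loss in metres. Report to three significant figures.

h_f ≈ 35.8 m

h_f = 10.67·1340·0.593^1.852 / (92.2^1.852·0.502^4.8704) = 35.81 m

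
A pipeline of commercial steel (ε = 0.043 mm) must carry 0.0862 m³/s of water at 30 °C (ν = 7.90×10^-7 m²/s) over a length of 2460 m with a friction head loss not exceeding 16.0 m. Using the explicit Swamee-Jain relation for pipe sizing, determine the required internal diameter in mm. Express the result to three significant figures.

D ≈ 273 mm

Swamee-Jain (Type III): D = 0.66·[ε^1.25·(LQ²/(gh_f))^4.75 + ν·Q^9.4·(L/(gh_f))^5.2]^0.04
LQ²/(gh_f) = 0.1165; L/(gh_f) = 15.67
Term 1 = ε^1.25·(…)^4.75 = 1.28×10^-10; Term 2 = ν·Q^9.4·(…)^5.2 = 1.28×10^-10
D = 0.66·(1.28×10^-10 + 1.28×10^-10)^0.04 = 0.2728 m = 273 mm
Check: V = 1.47 m/s, Re = 5.09×10^5, f = 0.01507, h_f = 15.1 m ≈ 16.0 m ✓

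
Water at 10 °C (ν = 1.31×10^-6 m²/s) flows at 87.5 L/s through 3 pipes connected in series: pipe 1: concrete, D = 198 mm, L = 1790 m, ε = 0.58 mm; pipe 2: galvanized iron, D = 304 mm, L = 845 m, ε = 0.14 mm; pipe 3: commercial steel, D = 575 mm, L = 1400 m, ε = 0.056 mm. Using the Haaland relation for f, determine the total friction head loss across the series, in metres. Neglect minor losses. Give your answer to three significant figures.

H ≈ 102 m

Pipe 1: V = 2.842 m/s, Re = 4.30×10^5, ε/D = 0.00293, f = 0.02633, h_1 = f(L/D)V²/2g = 97.98 m
Pipe 2: V = 1.206 m/s, Re = 2.80×10^5, ε/D = 4.61×10^-4, f = 0.01793, h_2 = f(L/D)V²/2g = 3.691 m
Pipe 3: V = 0.3370 m/s, Re = 1.48×10^5, ε/D = 9.74×10^-5, f = 0.01700, h_3 = f(L/D)V²/2g = 0.2396 m
Series → Q common, losses add: H = Σh = 101.9 m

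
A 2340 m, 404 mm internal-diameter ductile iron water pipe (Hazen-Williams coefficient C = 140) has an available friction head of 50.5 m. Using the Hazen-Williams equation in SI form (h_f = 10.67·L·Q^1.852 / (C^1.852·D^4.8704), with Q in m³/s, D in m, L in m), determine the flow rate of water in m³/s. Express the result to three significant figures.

Q ≈ 0.453 m³/s

Rearranging: Q = [h_f·C^1.852·D^4.8704 / (10.67·L)]^(1/1.852)
Q = [50.5·140^1.852·0.404^4.8704 / (10.67·2340)]^0.540 = 0.4532 m³/s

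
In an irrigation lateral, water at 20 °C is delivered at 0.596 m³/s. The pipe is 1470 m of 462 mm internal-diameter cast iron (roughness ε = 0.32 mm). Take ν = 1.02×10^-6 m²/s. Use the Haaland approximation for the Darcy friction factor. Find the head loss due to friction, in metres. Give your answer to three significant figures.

h_f ≈ 37.4 m

V = 4Q/(πD²) = 4·0.596/(π·0.462²) = 3.555 m/s
Re = VD/ν = 3.555·0.462/1.02×10^-6 = 1.61×10^6 → turbulent
ε/D = 0.32/462 = 6.93×10^-4
Haaland: f = 0.01825
h_f = f(L/D)V²/(2g) = 0.01825·(1470/0.462)·3.555²/(2·9.81) = 37.40 m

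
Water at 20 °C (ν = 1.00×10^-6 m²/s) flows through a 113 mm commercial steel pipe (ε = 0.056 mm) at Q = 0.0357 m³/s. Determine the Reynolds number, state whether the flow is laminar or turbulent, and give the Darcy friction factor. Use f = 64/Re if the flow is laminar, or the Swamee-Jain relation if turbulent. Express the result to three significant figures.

V = 4Q/(πD²) = 3.560 m/s
Re = VD/ν = 3.560·0.113/1.00×10^-6 = 4.02×10^5
Re > 4000 → turbulent; ε/D = 4.96×10^-4
Swamee-Jain: f = 0.01796

Re ≈ 4.02×10^5; turbulent; f ≈ 0.0180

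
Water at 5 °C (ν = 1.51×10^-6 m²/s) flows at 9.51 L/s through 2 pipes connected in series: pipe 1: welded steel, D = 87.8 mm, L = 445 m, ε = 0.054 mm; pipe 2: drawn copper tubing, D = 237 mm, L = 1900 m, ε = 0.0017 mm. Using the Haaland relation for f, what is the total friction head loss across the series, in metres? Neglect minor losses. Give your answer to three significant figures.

Pipe 1: V = 1.571 m/s, Re = 9.13×10^4, ε/D = 6.15×10^-4, f = 0.02076, h_1 = f(L/D)V²/2g = 13.23 m
Pipe 2: V = 0.2156 m/s, Re = 3.38×10^4, ε/D = 7.17×10^-6, f = 0.02267, h_2 = f(L/D)V²/2g = 0.4305 m
Series → Q common, losses add: H = Σh = 13.66 m

H ≈ 13.7 m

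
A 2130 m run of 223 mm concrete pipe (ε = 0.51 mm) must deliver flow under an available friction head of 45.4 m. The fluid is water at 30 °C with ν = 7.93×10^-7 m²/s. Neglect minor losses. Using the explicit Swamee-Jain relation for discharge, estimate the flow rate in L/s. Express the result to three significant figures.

Q ≈ 76.1 L/s

Swamee-Jain (Type II): Q = -0.965·√(gD⁵h_f/L)·ln[ε/(3.7D) + √(3.17ν²L/(gD³h_f))]
√(gD⁵h_f/L) = √(9.81·0.223⁵·45.4/2130) = 0.01074
ε/(3.7D) = 6.18×10^-4; √(3.17ν²L/(gD³h_f)) = 2.93×10^-5
Q = -0.965·0.01074·ln(6.474×10^-4) = 0.07609 m³/s
Check: V = 1.95 m/s, Re = 5.48×10^5, f = 0.02469, h_f = 45.6 m ≈ 45.4 m ✓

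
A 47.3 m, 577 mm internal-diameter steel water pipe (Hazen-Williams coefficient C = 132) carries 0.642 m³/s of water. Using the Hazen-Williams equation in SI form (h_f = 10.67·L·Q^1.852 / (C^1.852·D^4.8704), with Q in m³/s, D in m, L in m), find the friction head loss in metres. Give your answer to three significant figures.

h_f ≈ 0.382 m

h_f = 10.67·47.3·0.642^1.852 / (132^1.852·0.577^4.8704) = 0.3823 m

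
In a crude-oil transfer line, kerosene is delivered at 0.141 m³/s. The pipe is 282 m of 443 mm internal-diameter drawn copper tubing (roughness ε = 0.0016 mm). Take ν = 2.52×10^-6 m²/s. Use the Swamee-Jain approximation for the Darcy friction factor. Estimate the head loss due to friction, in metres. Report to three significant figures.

V = 4Q/(πD²) = 4·0.141/(π·0.443²) = 0.9148 m/s
Re = VD/ν = 0.9148·0.443/2.52×10^-6 = 1.61×10^5 → turbulent
ε/D = 0.0016/443 = 3.61×10^-6
Swamee-Jain: f = 0.01624
h_f = f(L/D)V²/(2g) = 0.01624·(282/0.443)·0.9148²/(2·9.81) = 0.4410 m

h_f ≈ 0.441 m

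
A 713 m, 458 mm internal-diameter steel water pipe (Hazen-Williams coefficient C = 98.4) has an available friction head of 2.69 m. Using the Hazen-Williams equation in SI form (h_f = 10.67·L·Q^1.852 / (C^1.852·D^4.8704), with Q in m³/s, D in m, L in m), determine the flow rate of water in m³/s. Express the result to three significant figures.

Q ≈ 0.173 m³/s

Rearranging: Q = [h_f·C^1.852·D^4.8704 / (10.67·L)]^(1/1.852)
Q = [2.69·98.4^1.852·0.458^4.8704 / (10.67·713)]^0.540 = 0.1728 m³/s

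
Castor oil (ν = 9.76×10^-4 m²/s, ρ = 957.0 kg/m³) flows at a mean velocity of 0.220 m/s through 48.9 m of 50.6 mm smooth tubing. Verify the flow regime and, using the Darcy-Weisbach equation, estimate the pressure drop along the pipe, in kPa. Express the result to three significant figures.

Δp ≈ 126 kPa

Re = VD/ν = 0.220·0.05060/9.76×10^-4 = 11.4 → laminar (Re < 2300)
f = 64/Re = 5.611
h_f = f(L/D)V²/(2g) = 5.611·(48.9/0.05060)·0.220²/(2·9.81) = 13.38 m
Δp = ρg·h_f = 957.0·9.81·13.38 = 125.6 kPa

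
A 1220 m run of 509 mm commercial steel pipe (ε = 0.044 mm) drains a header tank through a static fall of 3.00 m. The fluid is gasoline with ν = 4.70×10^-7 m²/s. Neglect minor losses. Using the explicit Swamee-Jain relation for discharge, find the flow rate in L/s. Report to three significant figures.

Swamee-Jain (Type II): Q = -0.965·√(gD⁵h_f/L)·ln[ε/(3.7D) + √(3.17ν²L/(gD³h_f))]
√(gD⁵h_f/L) = √(9.81·0.509⁵·3.00/1220) = 0.02871
ε/(3.7D) = 2.34×10^-5; √(3.17ν²L/(gD³h_f)) = 1.48×10^-5
Q = -0.965·0.02871·ln(3.820×10^-5) = 0.2818 m³/s
Check: V = 1.38 m/s, Re = 1.50×10^6, f = 0.01288, h_f = 3.02 m ≈ 3.00 m ✓

Q ≈ 282 L/s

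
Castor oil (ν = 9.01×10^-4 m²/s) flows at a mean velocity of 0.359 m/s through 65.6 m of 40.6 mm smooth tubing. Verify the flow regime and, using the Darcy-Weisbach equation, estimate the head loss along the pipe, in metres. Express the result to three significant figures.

h_f ≈ 42.0 m

Re = VD/ν = 0.359·0.04060/9.01×10^-4 = 16.2 → laminar (Re < 2300)
f = 64/Re = 3.956
h_f = f(L/D)V²/(2g) = 3.956·(65.6/0.04060)·0.359²/(2·9.81) = 41.99 m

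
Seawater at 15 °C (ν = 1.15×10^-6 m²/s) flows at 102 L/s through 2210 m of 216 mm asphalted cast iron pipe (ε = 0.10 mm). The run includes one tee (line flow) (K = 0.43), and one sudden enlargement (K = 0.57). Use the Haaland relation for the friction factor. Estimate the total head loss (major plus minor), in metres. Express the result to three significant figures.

V = 4Q/(πD²) = 2.784 m/s; V²/2g = 0.3949 m
Re = 5.23×10^5, ε/D = 4.63×10^-4 → f = 0.01730 (Haaland)
Major: h_f = f(L/D)·V²/2g = 0.01730·10231·0.3949 = 69.91 m
Minor: ΣK = 1.00; h_m = ΣK·V²/2g = 0.3949 m
Total H_L = 69.91 + 0.3949 = 70.30 m

H_L ≈ 70.3 m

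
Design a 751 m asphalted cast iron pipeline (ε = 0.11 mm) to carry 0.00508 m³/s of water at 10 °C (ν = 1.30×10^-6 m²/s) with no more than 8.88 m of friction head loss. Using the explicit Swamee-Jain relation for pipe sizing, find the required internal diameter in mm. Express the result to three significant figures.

Swamee-Jain (Type III): D = 0.66·[ε^1.25·(LQ²/(gh_f))^4.75 + ν·Q^9.4·(L/(gh_f))^5.2]^0.04
LQ²/(gh_f) = 2.225×10^-4; L/(gh_f) = 8.621
Term 1 = ε^1.25·(…)^4.75 = 5.03×10^-23; Term 2 = ν·Q^9.4·(…)^5.2 = 2.59×10^-23
D = 0.66·(5.03×10^-23 + 2.59×10^-23)^0.04 = 0.08606 m = 86.1 mm
Check: V = 0.873 m/s, Re = 5.78×10^4, f = 0.02454, h_f = 8.32 m ≈ 8.88 m ✓

D ≈ 86.1 mm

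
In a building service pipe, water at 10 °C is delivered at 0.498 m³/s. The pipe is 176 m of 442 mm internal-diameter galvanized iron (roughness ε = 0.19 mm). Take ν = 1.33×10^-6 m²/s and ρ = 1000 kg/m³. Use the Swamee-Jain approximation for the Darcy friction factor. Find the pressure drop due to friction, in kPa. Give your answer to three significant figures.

V = 4Q/(πD²) = 4·0.498/(π·0.442²) = 3.246 m/s
Re = VD/ν = 3.246·0.442/1.33×10^-6 = 1.08×10^6 → turbulent
ε/D = 0.19/442 = 4.30×10^-4
Swamee-Jain: f = 0.01676
h_f = f(L/D)V²/(2g) = 0.01676·(176/0.442)·3.246²/(2·9.81) = 3.584 m
Δp = ρg·h_f = 1000·9.81·3.584 = 35.16 kPa

Δp ≈ 35.2 kPa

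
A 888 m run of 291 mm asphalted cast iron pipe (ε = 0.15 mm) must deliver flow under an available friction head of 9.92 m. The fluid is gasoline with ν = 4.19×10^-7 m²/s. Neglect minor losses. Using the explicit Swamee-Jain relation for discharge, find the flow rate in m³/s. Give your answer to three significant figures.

Q ≈ 0.128 m³/s

Swamee-Jain (Type II): Q = -0.965·√(gD⁵h_f/L)·ln[ε/(3.7D) + √(3.17ν²L/(gD³h_f))]
√(gD⁵h_f/L) = √(9.81·0.291⁵·9.92/888) = 0.01512
ε/(3.7D) = 1.39×10^-4; √(3.17ν²L/(gD³h_f)) = 1.44×10^-5
Q = -0.965·0.01512·ln(1.537×10^-4) = 0.1281 m³/s
Check: V = 1.93 m/s, Re = 1.34×10^6, f = 0.01727, h_f = 9.97 m ≈ 9.92 m ✓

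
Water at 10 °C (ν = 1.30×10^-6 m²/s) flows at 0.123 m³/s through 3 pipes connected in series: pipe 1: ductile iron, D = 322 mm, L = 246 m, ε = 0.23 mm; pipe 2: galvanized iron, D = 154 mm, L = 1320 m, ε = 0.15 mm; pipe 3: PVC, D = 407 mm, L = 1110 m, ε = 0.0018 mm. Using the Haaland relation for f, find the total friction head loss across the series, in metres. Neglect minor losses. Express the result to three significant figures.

H ≈ 382 m

Pipe 1: V = 1.510 m/s, Re = 3.74×10^5, ε/D = 7.14×10^-4, f = 0.01902, h_1 = f(L/D)V²/2g = 1.690 m
Pipe 2: V = 6.603 m/s, Re = 7.82×10^5, ε/D = 9.74×10^-4, f = 0.01989, h_2 = f(L/D)V²/2g = 379.0 m
Pipe 3: V = 0.9454 m/s, Re = 2.96×10^5, ε/D = 4.42×10^-6, f = 0.01441, h_3 = f(L/D)V²/2g = 1.791 m
Series → Q common, losses add: H = Σh = 382.5 m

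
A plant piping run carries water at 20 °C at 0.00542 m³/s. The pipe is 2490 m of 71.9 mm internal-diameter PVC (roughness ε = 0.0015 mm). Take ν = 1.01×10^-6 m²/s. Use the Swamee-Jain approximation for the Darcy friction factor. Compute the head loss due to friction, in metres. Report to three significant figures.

h_f ≈ 57.2 m

V = 4Q/(πD²) = 4·0.00542/(π·0.0719²) = 1.335 m/s
Re = VD/ν = 1.335·0.0719/1.01×10^-6 = 9.50×10^4 → turbulent
ε/D = 0.0015/71.9 = 2.09×10^-5
Swamee-Jain: f = 0.01818
h_f = f(L/D)V²/(2g) = 0.01818·(2490/0.0719)·1.335²/(2·9.81) = 57.18 m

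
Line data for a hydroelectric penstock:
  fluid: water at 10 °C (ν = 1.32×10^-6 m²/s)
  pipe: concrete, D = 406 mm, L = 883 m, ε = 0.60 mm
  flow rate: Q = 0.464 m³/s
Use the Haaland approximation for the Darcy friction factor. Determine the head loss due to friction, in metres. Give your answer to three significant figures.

V = 4Q/(πD²) = 4·0.464/(π·0.406²) = 3.584 m/s
Re = VD/ν = 3.584·0.406/1.32×10^-6 = 1.10×10^6 → turbulent
ε/D = 0.60/406 = 0.00148
Haaland: f = 0.02187
h_f = f(L/D)V²/(2g) = 0.02187·(883/0.406)·3.584²/(2·9.81) = 31.14 m

h_f ≈ 31.1 m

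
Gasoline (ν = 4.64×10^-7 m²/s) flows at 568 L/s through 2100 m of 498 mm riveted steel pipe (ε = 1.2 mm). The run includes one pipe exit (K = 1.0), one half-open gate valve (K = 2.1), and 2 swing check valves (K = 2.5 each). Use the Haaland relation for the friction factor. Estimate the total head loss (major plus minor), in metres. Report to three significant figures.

V = 4Q/(πD²) = 2.916 m/s; V²/2g = 0.4334 m
Re = 3.13×10^6, ε/D = 0.00241 → f = 0.02472 (Haaland)
Major: h_f = f(L/D)·V²/2g = 0.02472·4217·0.4334 = 45.18 m
Minor: ΣK = 8.10; h_m = ΣK·V²/2g = 3.511 m
Total H_L = 45.18 + 3.511 = 48.69 m

H_L ≈ 48.7 m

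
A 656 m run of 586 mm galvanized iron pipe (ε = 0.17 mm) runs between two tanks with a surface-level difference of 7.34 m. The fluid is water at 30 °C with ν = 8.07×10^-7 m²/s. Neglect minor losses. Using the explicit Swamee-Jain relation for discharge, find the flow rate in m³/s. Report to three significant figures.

Swamee-Jain (Type II): Q = -0.965·√(gD⁵h_f/L)·ln[ε/(3.7D) + √(3.17ν²L/(gD³h_f))]
√(gD⁵h_f/L) = √(9.81·0.586⁵·7.34/656) = 0.08709
ε/(3.7D) = 7.84×10^-5; √(3.17ν²L/(gD³h_f)) = 9.67×10^-6
Q = -0.965·0.08709·ln(8.807×10^-5) = 0.7847 m³/s
Check: V = 2.91 m/s, Re = 2.11×10^6, f = 0.01528, h_f = 7.38 m ≈ 7.34 m ✓

Q ≈ 0.785 m³/s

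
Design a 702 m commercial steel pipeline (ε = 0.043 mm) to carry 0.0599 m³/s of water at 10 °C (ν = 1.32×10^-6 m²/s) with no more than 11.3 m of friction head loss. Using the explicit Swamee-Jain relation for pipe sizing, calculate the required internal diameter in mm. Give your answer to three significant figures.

D ≈ 201 mm

Swamee-Jain (Type III): D = 0.66·[ε^1.25·(LQ²/(gh_f))^4.75 + ν·Q^9.4·(L/(gh_f))^5.2]^0.04
LQ²/(gh_f) = 0.02272; L/(gh_f) = 6.333
Term 1 = ε^1.25·(…)^4.75 = 5.43×10^-14; Term 2 = ν·Q^9.4·(…)^5.2 = 6.26×10^-14
D = 0.66·(5.43×10^-14 + 6.26×10^-14)^0.04 = 0.2006 m = 201 mm
Check: V = 1.90 m/s, Re = 2.88×10^5, f = 0.01650, h_f = 10.6 m ≈ 11.3 m ✓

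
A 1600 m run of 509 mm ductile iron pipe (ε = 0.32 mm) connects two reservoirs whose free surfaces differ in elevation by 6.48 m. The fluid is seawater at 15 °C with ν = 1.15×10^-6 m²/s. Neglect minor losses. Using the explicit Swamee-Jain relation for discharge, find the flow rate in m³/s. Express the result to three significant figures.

Swamee-Jain (Type II): Q = -0.965·√(gD⁵h_f/L)·ln[ε/(3.7D) + √(3.17ν²L/(gD³h_f))]
√(gD⁵h_f/L) = √(9.81·0.509⁵·6.48/1600) = 0.03684
ε/(3.7D) = 1.70×10^-4; √(3.17ν²L/(gD³h_f)) = 2.83×10^-5
Q = -0.965·0.03684·ln(1.982×10^-4) = 0.3031 m³/s
Check: V = 1.49 m/s, Re = 6.59×10^5, f = 0.01834, h_f = 6.52 m ≈ 6.48 m ✓

Q ≈ 0.303 m³/s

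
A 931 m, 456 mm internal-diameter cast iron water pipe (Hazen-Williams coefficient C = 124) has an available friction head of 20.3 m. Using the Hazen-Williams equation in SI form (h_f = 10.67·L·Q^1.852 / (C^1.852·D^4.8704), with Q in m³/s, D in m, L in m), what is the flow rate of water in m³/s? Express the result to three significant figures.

Rearranging: Q = [h_f·C^1.852·D^4.8704 / (10.67·L)]^(1/1.852)
Q = [20.3·124^1.852·0.456^4.8704 / (10.67·931)]^0.540 = 0.5550 m³/s

Q ≈ 0.555 m³/s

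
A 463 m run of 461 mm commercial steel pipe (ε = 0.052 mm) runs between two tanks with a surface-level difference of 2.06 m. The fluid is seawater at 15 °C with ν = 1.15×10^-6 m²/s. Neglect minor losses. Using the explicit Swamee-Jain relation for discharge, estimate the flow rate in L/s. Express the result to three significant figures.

Swamee-Jain (Type II): Q = -0.965·√(gD⁵h_f/L)·ln[ε/(3.7D) + √(3.17ν²L/(gD³h_f))]
√(gD⁵h_f/L) = √(9.81·0.461⁵·2.06/463) = 0.03015
ε/(3.7D) = 3.05×10^-5; √(3.17ν²L/(gD³h_f)) = 3.13×10^-5
Q = -0.965·0.03015·ln(6.180×10^-5) = 0.2819 m³/s
Check: V = 1.69 m/s, Re = 6.77×10^5, f = 0.01417, h_f = 2.07 m ≈ 2.06 m ✓

Q ≈ 282 L/s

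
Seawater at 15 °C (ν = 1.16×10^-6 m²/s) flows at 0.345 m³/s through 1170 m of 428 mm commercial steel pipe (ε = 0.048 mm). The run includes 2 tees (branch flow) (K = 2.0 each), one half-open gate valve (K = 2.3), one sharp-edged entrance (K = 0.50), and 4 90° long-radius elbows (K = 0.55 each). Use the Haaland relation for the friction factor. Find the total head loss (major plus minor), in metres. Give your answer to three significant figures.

V = 4Q/(πD²) = 2.398 m/s; V²/2g = 0.2931 m
Re = 8.85×10^5, ε/D = 1.12×10^-4 → f = 0.01363 (Haaland)
Major: h_f = f(L/D)·V²/2g = 0.01363·2734·0.2931 = 10.92 m
Minor: ΣK = 9.00; h_m = ΣK·V²/2g = 2.638 m
Total H_L = 10.92 + 2.638 = 13.56 m

H_L ≈ 13.6 m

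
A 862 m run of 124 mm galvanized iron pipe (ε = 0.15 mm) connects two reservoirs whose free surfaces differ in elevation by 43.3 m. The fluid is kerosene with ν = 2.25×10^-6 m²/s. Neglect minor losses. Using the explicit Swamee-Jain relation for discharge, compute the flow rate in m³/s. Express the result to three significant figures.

Swamee-Jain (Type II): Q = -0.965·√(gD⁵h_f/L)·ln[ε/(3.7D) + √(3.17ν²L/(gD³h_f))]
√(gD⁵h_f/L) = √(9.81·0.124⁵·43.3/862) = 0.003801
ε/(3.7D) = 3.27×10^-4; √(3.17ν²L/(gD³h_f)) = 1.31×10^-4
Q = -0.965·0.003801·ln(4.576×10^-4) = 0.02820 m³/s
Check: V = 2.34 m/s, Re = 1.29×10^5, f = 0.02259, h_f = 43.7 m ≈ 43.3 m ✓

Q ≈ 0.0282 m³/s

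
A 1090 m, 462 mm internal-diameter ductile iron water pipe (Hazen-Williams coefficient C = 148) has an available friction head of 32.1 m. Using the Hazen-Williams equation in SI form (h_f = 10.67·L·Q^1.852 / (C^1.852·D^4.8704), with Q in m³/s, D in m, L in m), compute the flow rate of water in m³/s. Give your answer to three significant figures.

Rearranging: Q = [h_f·C^1.852·D^4.8704 / (10.67·L)]^(1/1.852)
Q = [32.1·148^1.852·0.462^4.8704 / (10.67·1090)]^0.540 = 0.8064 m³/s

Q ≈ 0.806 m³/s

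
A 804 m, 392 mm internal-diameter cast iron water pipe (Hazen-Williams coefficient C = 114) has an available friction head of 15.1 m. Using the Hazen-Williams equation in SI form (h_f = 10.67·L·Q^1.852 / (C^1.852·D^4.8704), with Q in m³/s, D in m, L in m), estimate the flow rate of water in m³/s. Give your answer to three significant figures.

Rearranging: Q = [h_f·C^1.852·D^4.8704 / (10.67·L)]^(1/1.852)
Q = [15.1·114^1.852·0.392^4.8704 / (10.67·804)]^0.540 = 0.3163 m³/s

Q ≈ 0.316 m³/s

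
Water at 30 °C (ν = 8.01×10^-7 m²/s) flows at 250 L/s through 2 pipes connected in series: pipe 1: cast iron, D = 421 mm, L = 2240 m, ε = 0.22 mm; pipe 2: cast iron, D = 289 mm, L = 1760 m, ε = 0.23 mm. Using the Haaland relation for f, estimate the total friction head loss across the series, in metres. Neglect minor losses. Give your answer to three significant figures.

H ≈ 100 m

Pipe 1: V = 1.796 m/s, Re = 9.44×10^5, ε/D = 5.23×10^-4, f = 0.01735, h_1 = f(L/D)V²/2g = 15.18 m
Pipe 2: V = 3.811 m/s, Re = 1.38×10^6, ε/D = 7.96×10^-4, f = 0.01886, h_2 = f(L/D)V²/2g = 85.01 m
Series → Q common, losses add: H = Σh = 100.2 m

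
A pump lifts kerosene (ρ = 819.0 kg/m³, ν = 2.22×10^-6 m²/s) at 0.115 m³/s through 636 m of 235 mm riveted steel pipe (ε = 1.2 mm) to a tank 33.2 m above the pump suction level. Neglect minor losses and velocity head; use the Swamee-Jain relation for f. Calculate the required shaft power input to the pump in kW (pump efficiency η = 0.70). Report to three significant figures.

P_shaft ≈ 83.5 kW

V = 4Q/(πD²) = 2.651 m/s; Re = 2.81×10^5; ε/D = 0.00511; f = 0.03104
h_f = f(L/D)V²/2g = 30.10 m
Total head H = z + h_f = 33.2 + 30.10 = 63.30 m
P_hyd = ρgQH = 819.0·9.81·0.115·63.30 = 58.48 kW
P_shaft = P_hyd/η = 58.48/0.70 = 83.55 kW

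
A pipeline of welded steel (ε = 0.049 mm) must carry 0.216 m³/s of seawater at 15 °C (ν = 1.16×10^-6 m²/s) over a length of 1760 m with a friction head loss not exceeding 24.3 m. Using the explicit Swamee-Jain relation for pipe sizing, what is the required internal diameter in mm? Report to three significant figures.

D ≈ 336 mm

Swamee-Jain (Type III): D = 0.66·[ε^1.25·(LQ²/(gh_f))^4.75 + ν·Q^9.4·(L/(gh_f))^5.2]^0.04
LQ²/(gh_f) = 0.3445; L/(gh_f) = 7.383
Term 1 = ε^1.25·(…)^4.75 = 2.60×10^-8; Term 2 = ν·Q^9.4·(…)^5.2 = 2.10×10^-8
D = 0.66·(2.60×10^-8 + 2.10×10^-8)^0.04 = 0.3361 m = 336 mm
Check: V = 2.44 m/s, Re = 7.05×10^5, f = 0.01451, h_f = 23.0 m ≈ 24.3 m ✓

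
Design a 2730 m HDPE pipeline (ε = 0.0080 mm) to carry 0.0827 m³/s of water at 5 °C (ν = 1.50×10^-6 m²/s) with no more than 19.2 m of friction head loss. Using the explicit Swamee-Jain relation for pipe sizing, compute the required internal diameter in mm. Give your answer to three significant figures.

D ≈ 264 mm

Swamee-Jain (Type III): D = 0.66·[ε^1.25·(LQ²/(gh_f))^4.75 + ν·Q^9.4·(L/(gh_f))^5.2]^0.04
LQ²/(gh_f) = 0.09913; L/(gh_f) = 14.49
Term 1 = ε^1.25·(…)^4.75 = 7.26×10^-12; Term 2 = ν·Q^9.4·(…)^5.2 = 1.09×10^-10
D = 0.66·(7.26×10^-12 + 1.09×10^-10)^0.04 = 0.2644 m = 264 mm
Check: V = 1.51 m/s, Re = 2.66×10^5, f = 0.01503, h_f = 18.0 m ≈ 19.2 m ✓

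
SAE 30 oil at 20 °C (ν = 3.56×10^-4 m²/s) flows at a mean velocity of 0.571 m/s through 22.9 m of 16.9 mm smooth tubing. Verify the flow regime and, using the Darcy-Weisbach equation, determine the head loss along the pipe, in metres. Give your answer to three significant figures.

Re = VD/ν = 0.571·0.01690/3.56×10^-4 = 27.1 → laminar (Re < 2300)
f = 64/Re = 2.361
h_f = f(L/D)V²/(2g) = 2.361·(22.9/0.01690)·0.571²/(2·9.81) = 53.17 m

h_f ≈ 53.2 m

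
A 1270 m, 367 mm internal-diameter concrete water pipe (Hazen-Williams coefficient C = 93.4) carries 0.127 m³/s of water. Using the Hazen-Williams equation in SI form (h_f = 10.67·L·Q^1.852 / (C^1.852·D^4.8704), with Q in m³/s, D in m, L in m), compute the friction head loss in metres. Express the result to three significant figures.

h_f = 10.67·1270·0.127^1.852 / (93.4^1.852·0.367^4.8704) = 8.778 m

h_f ≈ 8.78 m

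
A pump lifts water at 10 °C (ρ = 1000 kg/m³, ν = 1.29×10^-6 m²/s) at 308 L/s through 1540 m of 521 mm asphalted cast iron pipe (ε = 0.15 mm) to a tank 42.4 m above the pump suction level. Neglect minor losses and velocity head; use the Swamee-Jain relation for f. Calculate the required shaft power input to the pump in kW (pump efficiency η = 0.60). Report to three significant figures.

V = 4Q/(πD²) = 1.445 m/s; Re = 5.83×10^5; ε/D = 2.88×10^-4; f = 0.01611
h_f = f(L/D)V²/2g = 5.065 m
Total head H = z + h_f = 42.4 + 5.065 = 47.47 m
P_hyd = ρgQH = 1000·9.81·0.308·47.47 = 143.4 kW
P_shaft = P_hyd/η = 143.4/0.60 = 239.0 kW

P_shaft ≈ 239 kW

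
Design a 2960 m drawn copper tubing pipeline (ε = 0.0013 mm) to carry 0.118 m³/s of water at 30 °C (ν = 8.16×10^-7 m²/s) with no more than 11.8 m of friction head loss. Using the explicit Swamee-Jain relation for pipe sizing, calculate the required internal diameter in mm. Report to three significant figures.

Swamee-Jain (Type III): D = 0.66·[ε^1.25·(LQ²/(gh_f))^4.75 + ν·Q^9.4·(L/(gh_f))^5.2]^0.04
LQ²/(gh_f) = 0.3560; L/(gh_f) = 25.57
Term 1 = ε^1.25·(…)^4.75 = 3.25×10^-10; Term 2 = ν·Q^9.4·(…)^5.2 = 3.22×10^-8
D = 0.66·(3.25×10^-10 + 3.22×10^-8)^0.04 = 0.3311 m = 331 mm
Check: V = 1.37 m/s, Re = 5.56×10^5, f = 0.01291, h_f = 11.0 m ≈ 11.8 m ✓

D ≈ 331 mm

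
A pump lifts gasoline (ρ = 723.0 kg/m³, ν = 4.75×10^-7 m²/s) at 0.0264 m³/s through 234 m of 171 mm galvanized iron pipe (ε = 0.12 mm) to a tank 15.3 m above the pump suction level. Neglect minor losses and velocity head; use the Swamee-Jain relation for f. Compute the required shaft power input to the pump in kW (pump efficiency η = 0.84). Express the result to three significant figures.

V = 4Q/(πD²) = 1.150 m/s; Re = 4.14×10^5; ε/D = 7.02×10^-4; f = 0.01908
h_f = f(L/D)V²/2g = 1.759 m
Total head H = z + h_f = 15.3 + 1.759 = 17.06 m
P_hyd = ρgQH = 723.0·9.81·0.0264·17.06 = 3.194 kW
P_shaft = P_hyd/η = 3.194/0.84 = 3.803 kW

P_shaft ≈ 3.80 kW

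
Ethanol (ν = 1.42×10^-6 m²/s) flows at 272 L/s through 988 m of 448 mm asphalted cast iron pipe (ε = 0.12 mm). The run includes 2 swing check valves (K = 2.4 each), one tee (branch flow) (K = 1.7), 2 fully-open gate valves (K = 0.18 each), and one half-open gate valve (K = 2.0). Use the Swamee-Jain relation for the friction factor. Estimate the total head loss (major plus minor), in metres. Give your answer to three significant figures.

V = 4Q/(πD²) = 1.726 m/s; V²/2g = 0.1518 m
Re = 5.44×10^5, ε/D = 2.68×10^-4 → f = 0.01601 (Swamee-Jain)
Major: h_f = f(L/D)·V²/2g = 0.01601·2205·0.1518 = 5.359 m
Minor: ΣK = 8.86; h_m = ΣK·V²/2g = 1.345 m
Total H_L = 5.359 + 1.345 = 6.704 m

H_L ≈ 6.70 m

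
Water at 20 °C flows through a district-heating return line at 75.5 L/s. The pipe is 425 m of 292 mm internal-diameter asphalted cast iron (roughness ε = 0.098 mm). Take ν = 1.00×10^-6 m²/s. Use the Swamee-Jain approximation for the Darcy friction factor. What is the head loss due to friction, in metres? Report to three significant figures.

V = 4Q/(πD²) = 4·0.0755/(π·0.292²) = 1.127 m/s
Re = VD/ν = 1.127·0.292/1.00×10^-6 = 3.29×10^5 → turbulent
ε/D = 0.098/292 = 3.36×10^-4
Swamee-Jain: f = 0.01717
h_f = f(L/D)V²/(2g) = 0.01717·(425/0.292)·1.127²/(2·9.81) = 1.619 m

h_f ≈ 1.62 m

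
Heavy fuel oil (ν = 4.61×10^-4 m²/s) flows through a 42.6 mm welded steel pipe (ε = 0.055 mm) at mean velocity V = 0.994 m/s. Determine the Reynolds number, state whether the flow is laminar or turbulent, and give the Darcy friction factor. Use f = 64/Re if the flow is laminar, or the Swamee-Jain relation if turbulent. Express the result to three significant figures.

Re ≈ 91.9; laminar; f = 64/Re ≈ 0.697

Re = VD/ν = 0.9940·0.0426/4.61×10^-4 = 91.9
Re < 2300 → laminar → f = 64/Re = 0.6968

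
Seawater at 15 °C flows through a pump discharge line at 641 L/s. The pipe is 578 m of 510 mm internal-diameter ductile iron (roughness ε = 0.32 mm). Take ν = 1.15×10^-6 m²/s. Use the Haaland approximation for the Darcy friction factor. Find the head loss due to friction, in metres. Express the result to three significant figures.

h_f ≈ 10.2 m

V = 4Q/(πD²) = 4·0.641/(π·0.510²) = 3.138 m/s
Re = VD/ν = 3.138·0.510/1.15×10^-6 = 1.39×10^6 → turbulent
ε/D = 0.32/510 = 6.27×10^-4
Haaland: f = 0.01789
h_f = f(L/D)V²/(2g) = 0.01789·(578/0.510)·3.138²/(2·9.81) = 10.17 m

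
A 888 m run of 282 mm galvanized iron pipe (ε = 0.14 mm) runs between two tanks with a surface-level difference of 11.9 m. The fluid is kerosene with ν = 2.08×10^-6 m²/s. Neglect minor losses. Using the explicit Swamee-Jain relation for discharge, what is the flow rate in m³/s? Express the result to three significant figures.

Swamee-Jain (Type II): Q = -0.965·√(gD⁵h_f/L)·ln[ε/(3.7D) + √(3.17ν²L/(gD³h_f))]
√(gD⁵h_f/L) = √(9.81·0.282⁵·11.9/888) = 0.01531
ε/(3.7D) = 1.34×10^-4; √(3.17ν²L/(gD³h_f)) = 6.82×10^-5
Q = -0.965·0.01531·ln(2.024×10^-4) = 0.1257 m³/s
Check: V = 2.01 m/s, Re = 2.73×10^5, f = 0.01844, h_f = 12.0 m ≈ 11.9 m ✓

Q ≈ 0.126 m³/s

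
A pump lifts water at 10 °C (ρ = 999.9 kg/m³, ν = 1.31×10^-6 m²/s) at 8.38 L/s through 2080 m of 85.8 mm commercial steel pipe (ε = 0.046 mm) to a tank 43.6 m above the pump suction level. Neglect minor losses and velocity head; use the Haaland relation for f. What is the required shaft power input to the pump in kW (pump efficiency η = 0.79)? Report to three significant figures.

V = 4Q/(πD²) = 1.449 m/s; Re = 9.49×10^4; ε/D = 5.36×10^-4; f = 0.02035
h_f = f(L/D)V²/2g = 52.82 m
Total head H = z + h_f = 43.6 + 52.82 = 96.42 m
P_hyd = ρgQH = 999.9·9.81·0.00838·96.42 = 7.926 kW
P_shaft = P_hyd/η = 7.926/0.79 = 10.03 kW

P_shaft ≈ 10.0 kW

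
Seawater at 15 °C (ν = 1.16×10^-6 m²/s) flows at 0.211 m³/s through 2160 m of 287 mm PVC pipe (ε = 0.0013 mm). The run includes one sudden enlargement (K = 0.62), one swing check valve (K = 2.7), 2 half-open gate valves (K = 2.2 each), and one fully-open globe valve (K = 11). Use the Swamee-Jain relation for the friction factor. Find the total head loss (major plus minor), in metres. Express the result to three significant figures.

V = 4Q/(πD²) = 3.262 m/s; V²/2g = 0.5422 m
Re = 8.07×10^5, ε/D = 4.53×10^-6 → f = 0.01214 (Swamee-Jain)
Major: h_f = f(L/D)·V²/2g = 0.01214·7526·0.5422 = 49.53 m
Minor: ΣK = 18.7; h_m = ΣK·V²/2g = 10.15 m
Total H_L = 49.53 + 10.15 = 59.68 m

H_L ≈ 59.7 m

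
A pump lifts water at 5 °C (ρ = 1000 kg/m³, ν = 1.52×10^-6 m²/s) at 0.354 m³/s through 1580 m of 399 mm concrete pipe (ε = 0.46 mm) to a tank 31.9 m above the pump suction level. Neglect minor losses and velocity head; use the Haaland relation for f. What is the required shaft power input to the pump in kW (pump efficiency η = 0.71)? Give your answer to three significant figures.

P_shaft ≈ 320 kW

V = 4Q/(πD²) = 2.831 m/s; Re = 7.43×10^5; ε/D = 0.00115; f = 0.02070
h_f = f(L/D)V²/2g = 33.48 m
Total head H = z + h_f = 31.9 + 33.48 = 65.38 m
P_hyd = ρgQH = 1000·9.81·0.354·65.38 = 227.1 kW
P_shaft = P_hyd/η = 227.1/0.71 = 319.8 kW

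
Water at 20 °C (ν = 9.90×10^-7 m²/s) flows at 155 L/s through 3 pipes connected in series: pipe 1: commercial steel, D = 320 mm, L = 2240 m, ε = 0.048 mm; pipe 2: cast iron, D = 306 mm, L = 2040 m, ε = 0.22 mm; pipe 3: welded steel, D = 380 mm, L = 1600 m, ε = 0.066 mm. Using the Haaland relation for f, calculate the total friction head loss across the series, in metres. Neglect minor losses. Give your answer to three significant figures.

H ≈ 53.4 m

Pipe 1: V = 1.927 m/s, Re = 6.23×10^5, ε/D = 1.50×10^-4, f = 0.01451, h_1 = f(L/D)V²/2g = 19.22 m
Pipe 2: V = 2.108 m/s, Re = 6.51×10^5, ε/D = 7.19×10^-4, f = 0.01870, h_2 = f(L/D)V²/2g = 28.22 m
Pipe 3: V = 1.367 m/s, Re = 5.25×10^5, ε/D = 1.74×10^-4, f = 0.01497, h_3 = f(L/D)V²/2g = 6.002 m
Series → Q common, losses add: H = Σh = 53.45 m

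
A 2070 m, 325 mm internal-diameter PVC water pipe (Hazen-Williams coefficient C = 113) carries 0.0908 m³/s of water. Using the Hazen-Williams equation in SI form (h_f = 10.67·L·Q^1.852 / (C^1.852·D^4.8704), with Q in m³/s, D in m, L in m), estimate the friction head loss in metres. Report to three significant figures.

h_f = 10.67·2070·0.0908^1.852 / (113^1.852·0.325^4.8704) = 9.762 m

h_f ≈ 9.76 m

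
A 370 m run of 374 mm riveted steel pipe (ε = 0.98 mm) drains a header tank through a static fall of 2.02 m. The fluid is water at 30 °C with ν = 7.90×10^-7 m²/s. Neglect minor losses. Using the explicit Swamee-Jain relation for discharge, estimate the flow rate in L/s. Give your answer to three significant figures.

Swamee-Jain (Type II): Q = -0.965·√(gD⁵h_f/L)·ln[ε/(3.7D) + √(3.17ν²L/(gD³h_f))]
√(gD⁵h_f/L) = √(9.81·0.374⁵·2.02/370) = 0.01980
ε/(3.7D) = 7.08×10^-4; √(3.17ν²L/(gD³h_f)) = 2.66×10^-5
Q = -0.965·0.01980·ln(7.348×10^-4) = 0.1379 m³/s
Check: V = 1.25 m/s, Re = 5.94×10^5, f = 0.02555, h_f = 2.03 m ≈ 2.02 m ✓

Q ≈ 138 L/s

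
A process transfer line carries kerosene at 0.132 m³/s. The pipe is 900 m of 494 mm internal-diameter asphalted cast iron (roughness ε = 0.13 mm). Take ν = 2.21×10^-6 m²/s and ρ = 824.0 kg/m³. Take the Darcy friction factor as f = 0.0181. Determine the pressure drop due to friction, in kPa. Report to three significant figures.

Δp ≈ 6.44 kPa

V = 4Q/(πD²) = 4·0.132/(π·0.494²) = 0.6887 m/s
h_f = f(L/D)V²/(2g) = 0.01810·(900/0.494)·0.6887²/(2·9.81) = 0.7972 m
Δp = ρg·h_f = 824.0·9.81·0.7972 = 6.444 kPa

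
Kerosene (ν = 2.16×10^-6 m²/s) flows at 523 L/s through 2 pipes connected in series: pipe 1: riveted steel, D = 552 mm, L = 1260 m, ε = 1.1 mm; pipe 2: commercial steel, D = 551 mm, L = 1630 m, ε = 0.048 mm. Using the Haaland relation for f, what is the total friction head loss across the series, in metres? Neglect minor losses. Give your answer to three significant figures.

H ≈ 23.3 m

Pipe 1: V = 2.185 m/s, Re = 5.58×10^5, ε/D = 0.00199, f = 0.02373, h_1 = f(L/D)V²/2g = 13.19 m
Pipe 2: V = 2.193 m/s, Re = 5.60×10^5, ε/D = 8.71×10^-5, f = 0.01393, h_2 = f(L/D)V²/2g = 10.10 m
Series → Q common, losses add: H = Σh = 23.29 m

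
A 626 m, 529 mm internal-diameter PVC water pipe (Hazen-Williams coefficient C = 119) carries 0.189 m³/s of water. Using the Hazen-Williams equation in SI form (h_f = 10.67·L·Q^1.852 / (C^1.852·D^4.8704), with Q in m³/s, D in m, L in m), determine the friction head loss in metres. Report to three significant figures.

h_f ≈ 0.972 m

h_f = 10.67·626·0.189^1.852 / (119^1.852·0.529^4.8704) = 0.9721 m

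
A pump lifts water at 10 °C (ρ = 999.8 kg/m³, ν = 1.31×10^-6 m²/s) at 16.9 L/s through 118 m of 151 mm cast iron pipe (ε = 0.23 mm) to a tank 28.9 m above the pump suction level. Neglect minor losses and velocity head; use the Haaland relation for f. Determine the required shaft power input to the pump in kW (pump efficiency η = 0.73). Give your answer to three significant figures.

P_shaft ≈ 6.75 kW

V = 4Q/(πD²) = 0.9437 m/s; Re = 1.09×10^5; ε/D = 0.00152; f = 0.02351
h_f = f(L/D)V²/2g = 0.8340 m
Total head H = z + h_f = 28.9 + 0.8340 = 29.73 m
P_hyd = ρgQH = 999.8·9.81·0.0169·29.73 = 4.929 kW
P_shaft = P_hyd/η = 4.929/0.73 = 6.751 kW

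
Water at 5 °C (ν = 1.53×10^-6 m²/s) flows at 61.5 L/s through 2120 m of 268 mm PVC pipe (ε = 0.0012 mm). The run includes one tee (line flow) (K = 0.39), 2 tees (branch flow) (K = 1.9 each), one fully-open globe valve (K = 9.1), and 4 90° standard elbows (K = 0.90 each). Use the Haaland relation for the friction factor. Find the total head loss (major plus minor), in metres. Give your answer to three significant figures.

H_L ≈ 8.53 m

V = 4Q/(πD²) = 1.090 m/s; V²/2g = 0.06058 m
Re = 1.91×10^5, ε/D = 4.48×10^-6 → f = 0.01566 (Haaland)
Major: h_f = f(L/D)·V²/2g = 0.01566·7910·0.06058 = 7.507 m
Minor: ΣK = 16.9; h_m = ΣK·V²/2g = 1.023 m
Total H_L = 7.507 + 1.023 = 8.530 m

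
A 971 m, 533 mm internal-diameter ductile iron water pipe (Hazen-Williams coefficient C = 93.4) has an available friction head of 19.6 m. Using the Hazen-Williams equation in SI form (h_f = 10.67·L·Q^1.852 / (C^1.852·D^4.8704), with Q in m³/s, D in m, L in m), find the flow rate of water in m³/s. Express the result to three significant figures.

Q ≈ 0.604 m³/s

Rearranging: Q = [h_f·C^1.852·D^4.8704 / (10.67·L)]^(1/1.852)
Q = [19.6·93.4^1.852·0.533^4.8704 / (10.67·971)]^0.540 = 0.6044 m³/s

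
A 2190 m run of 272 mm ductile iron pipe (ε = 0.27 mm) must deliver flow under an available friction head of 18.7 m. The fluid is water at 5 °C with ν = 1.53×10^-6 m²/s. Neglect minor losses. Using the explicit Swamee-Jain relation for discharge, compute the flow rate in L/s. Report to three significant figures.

Swamee-Jain (Type II): Q = -0.965·√(gD⁵h_f/L)·ln[ε/(3.7D) + √(3.17ν²L/(gD³h_f))]
√(gD⁵h_f/L) = √(9.81·0.272⁵·18.7/2190) = 0.01117
ε/(3.7D) = 2.68×10^-4; √(3.17ν²L/(gD³h_f)) = 6.63×10^-5
Q = -0.965·0.01117·ln(3.346×10^-4) = 0.08624 m³/s
Check: V = 1.48 m/s, Re = 2.64×10^5, f = 0.02084, h_f = 18.8 m ≈ 18.7 m ✓

Q ≈ 86.2 L/s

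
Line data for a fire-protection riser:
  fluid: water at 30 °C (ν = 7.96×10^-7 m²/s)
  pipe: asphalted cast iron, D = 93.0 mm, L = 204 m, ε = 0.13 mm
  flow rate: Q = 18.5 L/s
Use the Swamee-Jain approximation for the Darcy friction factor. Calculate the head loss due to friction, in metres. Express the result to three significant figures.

h_f ≈ 18.4 m

V = 4Q/(πD²) = 4·0.0185/(π·0.0930²) = 2.723 m/s
Re = VD/ν = 2.723·0.0930/7.96×10^-7 = 3.18×10^5 → turbulent
ε/D = 0.13/93.0 = 0.00140
Swamee-Jain: f = 0.02221
h_f = f(L/D)V²/(2g) = 0.02221·(204/0.0930)·2.723²/(2·9.81) = 18.42 m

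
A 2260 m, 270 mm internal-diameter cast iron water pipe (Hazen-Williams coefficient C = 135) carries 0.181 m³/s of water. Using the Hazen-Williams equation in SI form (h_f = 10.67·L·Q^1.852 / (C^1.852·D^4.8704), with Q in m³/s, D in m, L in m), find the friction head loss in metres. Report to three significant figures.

h_f ≈ 67.9 m

h_f = 10.67·2260·0.181^1.852 / (135^1.852·0.270^4.8704) = 67.86 m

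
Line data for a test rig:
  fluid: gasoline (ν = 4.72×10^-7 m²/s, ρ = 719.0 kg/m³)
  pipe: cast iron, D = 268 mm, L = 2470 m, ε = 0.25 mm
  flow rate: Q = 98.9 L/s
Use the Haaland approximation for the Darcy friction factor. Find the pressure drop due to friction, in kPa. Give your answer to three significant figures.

V = 4Q/(πD²) = 4·0.0989/(π·0.268²) = 1.753 m/s
Re = VD/ν = 1.753·0.268/4.72×10^-7 = 9.95×10^5 → turbulent
ε/D = 0.25/268 = 9.33×10^-4
Haaland: f = 0.01963
h_f = f(L/D)V²/(2g) = 0.01963·(2470/0.268)·1.753²/(2·9.81) = 28.34 m
Δp = ρg·h_f = 719.0·9.81·28.34 = 199.9 kPa

Δp ≈ 200 kPa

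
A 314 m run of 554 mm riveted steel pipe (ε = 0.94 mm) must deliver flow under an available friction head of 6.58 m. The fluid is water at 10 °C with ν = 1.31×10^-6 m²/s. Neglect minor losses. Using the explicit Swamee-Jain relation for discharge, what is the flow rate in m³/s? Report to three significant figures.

Q ≈ 0.766 m³/s

Swamee-Jain (Type II): Q = -0.965·√(gD⁵h_f/L)·ln[ε/(3.7D) + √(3.17ν²L/(gD³h_f))]
√(gD⁵h_f/L) = √(9.81·0.554⁵·6.58/314) = 0.1036
ε/(3.7D) = 4.59×10^-4; √(3.17ν²L/(gD³h_f)) = 1.25×10^-5
Q = -0.965·0.1036·ln(4.711×10^-4) = 0.7657 m³/s
Check: V = 3.18 m/s, Re = 1.34×10^6, f = 0.02265, h_f = 6.60 m ≈ 6.58 m ✓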